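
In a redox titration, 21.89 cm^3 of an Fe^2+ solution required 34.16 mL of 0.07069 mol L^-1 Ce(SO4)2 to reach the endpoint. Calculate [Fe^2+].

n(Ce(SO4)2) = 0.07069 x 0.03416 = 0.002415 mol.
From the balanced equation, 1 mol Ce(SO4)2 reacts with 1 mol Fe^2+, so n(Fe^2+) = 0.002415 x 1/1 = 0.002415 mol.
[Fe^2+] = 0.002415 / 0.02189 L = 0.110 M.

0.110 M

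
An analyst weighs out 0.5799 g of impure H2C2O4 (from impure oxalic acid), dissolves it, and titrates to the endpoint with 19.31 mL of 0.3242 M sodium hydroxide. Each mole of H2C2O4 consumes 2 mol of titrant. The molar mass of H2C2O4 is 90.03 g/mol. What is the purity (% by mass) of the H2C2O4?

48.6%

n(NaOH) = 0.3242 x 0.01931 = 0.006260 mol.
n(H2C2O4) = 0.006260 / 2 = 0.003130 mol.
mass of H2C2O4 = 0.003130 x 90.03 = 0.2818 g.
% purity = 0.2818 / 0.5799 x 100 = 48.6%.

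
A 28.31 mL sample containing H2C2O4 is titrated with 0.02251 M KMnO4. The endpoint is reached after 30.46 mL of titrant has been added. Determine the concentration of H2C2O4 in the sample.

n(KMnO4) = 0.02251 x 0.03046 = 0.0006857 mol.
From the balanced equation, 2 mol KMnO4 reacts with 5 mol H2C2O4, so n(H2C2O4) = 0.0006857 x 5/2 = 0.001714 mol.
[H2C2O4] = 0.001714 / 0.02831 L = 0.0605 M.

0.0605 M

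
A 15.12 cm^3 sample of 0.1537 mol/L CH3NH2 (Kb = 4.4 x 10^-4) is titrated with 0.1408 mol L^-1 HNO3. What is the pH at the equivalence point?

n(CH3NH2) = 0.1537 x 0.01512 = 0.002324 mol; V(HNO3) at equivalence = 0.002324/0.1408 = 0.01651 L.
At equivalence the base is fully converted to CH3NH3+; total volume = 0.03163 L, so [CH3NH3+] = 0.002324/0.03163 = 0.07348 M.
Ka(CH3NH3+) = Kw/Kb = 1.0e-14 / 4.4 x 10^-4 = 2.27e-11.
[H^+] = sqrt(Ka x [CH3NH3+]) = sqrt(2.27e-11 x 0.07348) = 1.29e-6 M.
pH = -log(1.29e-6) = 5.89.

5.89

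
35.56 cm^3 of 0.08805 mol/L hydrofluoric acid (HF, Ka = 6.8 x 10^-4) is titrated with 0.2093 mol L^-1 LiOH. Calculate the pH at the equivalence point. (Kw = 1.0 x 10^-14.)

n(HF) = 0.08805 x 0.03556 = 0.003131 mol; V(LiOH) at equivalence = 0.003131/0.2093 = 0.01496 L.
At equivalence all the acid is converted to F-; total volume = 0.03556 + 0.01496 = 0.05052 L, so [F-] = 0.003131/0.05052 = 0.06198 M.
Kb = Kw/Ka = 1.0e-14 / 6.8 x 10^-4 = 1.47e-11.
[OH^-] = sqrt(Kb x [F-]) = sqrt(1.47e-11 x 0.06198) = 9.55e-7 M.
pOH = 6.02, so pH = 14.00 - 6.02 = 7.98.

7.98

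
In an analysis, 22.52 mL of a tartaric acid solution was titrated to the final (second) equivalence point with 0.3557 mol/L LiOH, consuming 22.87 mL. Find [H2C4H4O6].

n(LiOH) = 0.3557 x 0.02287 = 0.008135 mol.
At the final (second) equivalence point, 2 mol OH^- react per mol H2C4H4O6, so n(H2C4H4O6) = 0.008135 / 2 = 0.004067 mol.
[H2C4H4O6] = 0.004067 / 0.02252 L = 0.181 M.

0.181 M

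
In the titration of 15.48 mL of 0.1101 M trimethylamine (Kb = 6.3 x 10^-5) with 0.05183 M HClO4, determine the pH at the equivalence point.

5.63

n((CH3)3N) = 0.1101 x 0.01548 = 0.001704 mol; V(HClO4) at equivalence = 0.001704/0.05183 = 0.03288 L.
At equivalence the base is fully converted to (CH3)3NH+; total volume = 0.04836 L, so [(CH3)3NH+] = 0.001704/0.04836 = 0.03524 M.
Ka((CH3)3NH+) = Kw/Kb = 1.0e-14 / 6.3 x 10^-5 = 1.59e-10.
[H^+] = sqrt(Ka x [(CH3)3NH+]) = sqrt(1.59e-10 x 0.03524) = 2.37e-6 M.
pH = -log(2.37e-6) = 5.63.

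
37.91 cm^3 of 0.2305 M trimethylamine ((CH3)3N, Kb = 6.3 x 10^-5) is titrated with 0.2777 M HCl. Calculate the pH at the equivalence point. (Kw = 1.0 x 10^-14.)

n((CH3)3N) = 0.2305 x 0.03791 = 0.008738 mol; V(HCl) at equivalence = 0.008738/0.2777 = 0.03147 L.
At equivalence the base is fully converted to (CH3)3NH+; total volume = 0.06938 L, so [(CH3)3NH+] = 0.008738/0.06938 = 0.1260 M.
Ka((CH3)3NH+) = Kw/Kb = 1.0e-14 / 6.3 x 10^-5 = 1.59e-10.
[H^+] = sqrt(Ka x [(CH3)3NH+]) = sqrt(1.59e-10 x 0.1260) = 4.47e-6 M.
pH = -log(4.47e-6) = 5.35.

5.35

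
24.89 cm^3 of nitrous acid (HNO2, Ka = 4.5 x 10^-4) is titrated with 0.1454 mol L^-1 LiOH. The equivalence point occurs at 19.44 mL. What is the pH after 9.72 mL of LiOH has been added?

3.35

9.72 mL is exactly half the equivalence volume (19.44/2), i.e. the half-equivalence point.
There, n(HA) = n(A^-), so pH = pKa = -log(4.5 x 10^-4) = 3.35.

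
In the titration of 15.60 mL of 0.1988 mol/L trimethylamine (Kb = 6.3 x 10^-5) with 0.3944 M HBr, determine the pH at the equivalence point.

n((CH3)3N) = 0.1988 x 0.01560 = 0.003101 mol; V(HBr) at equivalence = 0.003101/0.3944 = 0.007863 L.
At equivalence the base is fully converted to (CH3)3NH+; total volume = 0.02346 L, so [(CH3)3NH+] = 0.003101/0.02346 = 0.1322 M.
Ka((CH3)3NH+) = Kw/Kb = 1.0e-14 / 6.3 x 10^-5 = 1.59e-10.
[H^+] = sqrt(Ka x [(CH3)3NH+]) = sqrt(1.59e-10 x 0.1322) = 4.58e-6 M.
pH = -log(4.58e-6) = 5.34.

5.34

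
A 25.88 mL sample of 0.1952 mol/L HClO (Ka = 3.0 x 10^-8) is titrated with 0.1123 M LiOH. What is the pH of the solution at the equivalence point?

10.19

n(HClO) = 0.1952 x 0.02588 = 0.005052 mol; V(LiOH) at equivalence = 0.005052/0.1123 = 0.04498 L.
At equivalence all the acid is converted to ClO-; total volume = 0.02588 + 0.04498 = 0.07086 L, so [ClO-] = 0.005052/0.07086 = 0.07129 M.
Kb = Kw/Ka = 1.0e-14 / 3.0 x 10^-8 = 3.33e-7.
[OH^-] = sqrt(Kb x [ClO-]) = sqrt(3.33e-7 x 0.07129) = 0.000154 M.
pOH = 3.81, so pH = 14.00 - 3.81 = 10.19.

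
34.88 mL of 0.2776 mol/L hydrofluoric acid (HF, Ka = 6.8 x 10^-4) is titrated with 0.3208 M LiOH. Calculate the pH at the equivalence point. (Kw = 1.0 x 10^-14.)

n(HF) = 0.2776 x 0.03488 = 0.009683 mol; V(LiOH) at equivalence = 0.009683/0.3208 = 0.03018 L.
At equivalence all the acid is converted to F-; total volume = 0.03488 + 0.03018 = 0.06506 L, so [F-] = 0.009683/0.06506 = 0.1488 M.
Kb = Kw/Ka = 1.0e-14 / 6.8 x 10^-4 = 1.47e-11.
[OH^-] = sqrt(Kb x [F-]) = sqrt(1.47e-11 x 0.1488) = 1.48e-6 M.
pOH = 5.83, so pH = 14.00 - 5.83 = 8.17.

8.17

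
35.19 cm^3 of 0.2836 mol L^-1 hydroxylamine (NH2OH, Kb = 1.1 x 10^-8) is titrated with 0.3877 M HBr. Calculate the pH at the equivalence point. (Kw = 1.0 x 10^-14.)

3.41

n(NH2OH) = 0.2836 x 0.03519 = 0.009980 mol; V(HBr) at equivalence = 0.009980/0.3877 = 0.02574 L.
At equivalence the base is fully converted to NH3OH+; total volume = 0.06093 L, so [NH3OH+] = 0.009980/0.06093 = 0.1638 M.
Ka(NH3OH+) = Kw/Kb = 1.0e-14 / 1.1 x 10^-8 = 9.09e-7.
[H^+] = sqrt(Ka x [NH3OH+]) = sqrt(9.09e-7 x 0.1638) = 0.000386 M.
pH = -log(0.000386) = 3.41.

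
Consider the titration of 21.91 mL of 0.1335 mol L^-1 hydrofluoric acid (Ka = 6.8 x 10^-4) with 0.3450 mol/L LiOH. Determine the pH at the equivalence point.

8.08

n(HF) = 0.1335 x 0.02191 = 0.002925 mol; V(LiOH) at equivalence = 0.002925/0.3450 = 0.008478 L.
At equivalence all the acid is converted to F-; total volume = 0.02191 + 0.008478 = 0.03039 L, so [F-] = 0.002925/0.03039 = 0.09625 M.
Kb = Kw/Ka = 1.0e-14 / 6.8 x 10^-4 = 1.47e-11.
[OH^-] = sqrt(Kb x [F-]) = sqrt(1.47e-11 x 0.09625) = 1.19e-6 M.
pOH = 5.92, so pH = 14.00 - 5.92 = 8.08.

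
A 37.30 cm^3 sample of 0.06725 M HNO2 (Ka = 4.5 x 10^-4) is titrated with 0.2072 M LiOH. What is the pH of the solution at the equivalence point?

n(HNO2) = 0.06725 x 0.03730 = 0.002508 mol; V(LiOH) at equivalence = 0.002508/0.2072 = 0.01211 L.
At equivalence all the acid is converted to NO2-; total volume = 0.03730 + 0.01211 = 0.04941 L, so [NO2-] = 0.002508/0.04941 = 0.05077 M.
Kb = Kw/Ka = 1.0e-14 / 4.5 x 10^-4 = 2.22e-11.
[OH^-] = sqrt(Kb x [NO2-]) = sqrt(2.22e-11 x 0.05077) = 1.06e-6 M.
pOH = 5.97, so pH = 14.00 - 5.97 = 8.03.

8.03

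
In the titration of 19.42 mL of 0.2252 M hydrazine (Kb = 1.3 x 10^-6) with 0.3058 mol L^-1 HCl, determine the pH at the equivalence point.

n(N2H4) = 0.2252 x 0.01942 = 0.004373 mol; V(HCl) at equivalence = 0.004373/0.3058 = 0.01430 L.
At equivalence the base is fully converted to N2H5+; total volume = 0.03372 L, so [N2H5+] = 0.004373/0.03372 = 0.1297 M.
Ka(N2H5+) = Kw/Kb = 1.0e-14 / 1.3 x 10^-6 = 7.69e-9.
[H^+] = sqrt(Ka x [N2H5+]) = sqrt(7.69e-9 x 0.1297) = 3.16e-5 M.
pH = -log(3.16e-5) = 4.50.

4.50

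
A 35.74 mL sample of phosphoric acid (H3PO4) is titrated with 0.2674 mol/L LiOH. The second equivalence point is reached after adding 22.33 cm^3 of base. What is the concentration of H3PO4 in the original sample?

n(LiOH) = 0.2674 x 0.02233 = 0.005971 mol.
At the second equivalence point, 2 mol OH^- react per mol H3PO4, so n(H3PO4) = 0.005971 / 2 = 0.002986 mol.
[H3PO4] = 0.002986 / 0.03574 L = 0.0835 M.

0.0835 M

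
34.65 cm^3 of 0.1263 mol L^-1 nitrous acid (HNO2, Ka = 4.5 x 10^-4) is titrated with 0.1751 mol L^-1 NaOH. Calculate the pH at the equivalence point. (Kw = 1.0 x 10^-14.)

n(HNO2) = 0.1263 x 0.03465 = 0.004376 mol; V(NaOH) at equivalence = 0.004376/0.1751 = 0.02499 L.
At equivalence all the acid is converted to NO2-; total volume = 0.03465 + 0.02499 = 0.05964 L, so [NO2-] = 0.004376/0.05964 = 0.07337 M.
Kb = Kw/Ka = 1.0e-14 / 4.5 x 10^-4 = 2.22e-11.
[OH^-] = sqrt(Kb x [NO2-]) = sqrt(2.22e-11 x 0.07337) = 1.28e-6 M.
pOH = 5.89, so pH = 14.00 - 5.89 = 8.11.

8.11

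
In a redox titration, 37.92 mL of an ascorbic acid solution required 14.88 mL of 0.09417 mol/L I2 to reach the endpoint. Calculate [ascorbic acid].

n(I2) = 0.09417 x 0.01488 = 0.001401 mol.
From the balanced equation, 1 mol I2 reacts with 1 mol ascorbic acid, so n(ascorbic acid) = 0.001401 x 1/1 = 0.001401 mol.
[ascorbic acid] = 0.001401 / 0.03792 L = 0.0370 M.

0.0370 M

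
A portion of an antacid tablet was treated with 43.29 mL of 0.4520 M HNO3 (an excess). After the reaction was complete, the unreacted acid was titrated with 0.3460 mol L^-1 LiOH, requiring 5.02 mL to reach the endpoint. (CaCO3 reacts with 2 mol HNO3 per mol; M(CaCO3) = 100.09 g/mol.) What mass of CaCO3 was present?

0.892 g

Total n(HNO3) added = 0.4520 x 0.04329 = 0.01957 mol.
n(LiOH) used = 0.3460 x 0.005020 = 0.001737 mol, which equals the excess n(HNO3).
So n(HNO3) consumed by the sample = 0.01957 - 0.001737 = 0.01783 mol.
n(CaCO3) = 0.01783 / 2 = 0.008915 mol.
mass = 0.008915 mol x 100.09 g/mol = 0.892 g.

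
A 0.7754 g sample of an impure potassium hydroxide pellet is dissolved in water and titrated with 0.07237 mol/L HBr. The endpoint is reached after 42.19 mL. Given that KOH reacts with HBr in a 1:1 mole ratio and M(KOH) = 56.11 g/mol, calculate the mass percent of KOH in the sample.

22.1%

n(HBr) = 0.07237 x 0.04219 = 0.003053 mol.
n(KOH) = 0.003053 / 1 = 0.003053 mol.
mass of KOH = 0.003053 x 56.11 = 0.1713 g.
% purity = 0.1713 / 0.7754 x 100 = 22.1%.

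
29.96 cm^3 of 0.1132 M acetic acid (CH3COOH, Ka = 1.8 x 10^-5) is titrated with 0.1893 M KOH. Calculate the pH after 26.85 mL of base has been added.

12.47

n(acid) = 0.1132 x 0.02996 = 0.003391 mol; n(KOH) added = 0.1893 x 0.02685 = 0.005083 mol.
Base is in excess by 0.005083 - 0.003391 = 0.001691 mol in a total volume of 0.05681 L.
[OH^-] = 0.001691/0.05681 = 0.02977 M, so pOH = 1.53 and pH = 14.00 - 1.53 = 12.47.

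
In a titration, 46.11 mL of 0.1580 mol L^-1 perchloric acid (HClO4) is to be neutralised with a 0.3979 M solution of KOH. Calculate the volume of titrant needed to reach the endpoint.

n(HClO4) = 0.1580 mol/L x 0.04611 L = 0.007285 mol.
At equivalence n(KOH) = n(HClO4) = 0.007285 mol.
V(KOH) = 0.007285 / 0.3979 = 0.01831 L = 18.3 mL.

18.3 mL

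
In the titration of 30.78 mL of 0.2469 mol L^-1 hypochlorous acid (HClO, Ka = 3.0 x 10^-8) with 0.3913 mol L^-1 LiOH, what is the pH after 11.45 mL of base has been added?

7.68

Initial n(HClO) = 0.2469 x 0.03078 = 0.007600 mol.
n(LiOH) added = 0.3913 x 0.01145 = 0.004480 mol, converting that many moles of HClO to ClO-.
Remaining n(HClO) = 0.003119 mol; n(ClO-) = 0.004480 mol.
By Henderson-Hasselbalch, pH = pKa + log([A^-]/[HA]) = 7.52 + log(0.004480/0.003119) = 7.52 + (+0.16) = 7.68.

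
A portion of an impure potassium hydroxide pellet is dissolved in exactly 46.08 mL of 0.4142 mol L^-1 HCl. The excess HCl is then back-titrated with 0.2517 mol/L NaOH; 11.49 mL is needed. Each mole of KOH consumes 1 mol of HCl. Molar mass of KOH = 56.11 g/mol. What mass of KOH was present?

0.909 g

Total n(HCl) added = 0.4142 x 0.04608 = 0.01909 mol.
n(NaOH) used = 0.2517 x 0.01149 = 0.002892 mol, which equals the excess n(HCl).
So n(HCl) consumed by the sample = 0.01909 - 0.002892 = 0.01619 mol.
n(KOH) = 0.01619 / 1 = 0.01619 mol.
mass = 0.01619 mol x 56.11 g/mol = 0.909 g.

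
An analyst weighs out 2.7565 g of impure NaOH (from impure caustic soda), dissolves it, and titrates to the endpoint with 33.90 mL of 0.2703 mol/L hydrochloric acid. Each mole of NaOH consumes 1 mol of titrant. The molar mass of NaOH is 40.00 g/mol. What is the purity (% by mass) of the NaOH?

n(HCl) = 0.2703 x 0.03390 = 0.009163 mol.
n(NaOH) = 0.009163 / 1 = 0.009163 mol.
mass of NaOH = 0.009163 x 40.00 = 0.3665 g.
% purity = 0.3665 / 2.7565 x 100 = 13.3%.

13.3%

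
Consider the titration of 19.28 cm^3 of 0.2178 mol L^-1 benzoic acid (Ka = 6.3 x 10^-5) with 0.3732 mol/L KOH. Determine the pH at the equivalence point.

n(C6H5COOH) = 0.2178 x 0.01928 = 0.004199 mol; V(KOH) at equivalence = 0.004199/0.3732 = 0.01125 L.
At equivalence all the acid is converted to C6H5COO-; total volume = 0.01928 + 0.01125 = 0.03053 L, so [C6H5COO-] = 0.004199/0.03053 = 0.1375 M.
Kb = Kw/Ka = 1.0e-14 / 6.3 x 10^-5 = 1.59e-10.
[OH^-] = sqrt(Kb x [C6H5COO-]) = sqrt(1.59e-10 x 0.1375) = 4.67e-6 M.
pOH = 5.33, so pH = 14.00 - 5.33 = 8.67.

8.67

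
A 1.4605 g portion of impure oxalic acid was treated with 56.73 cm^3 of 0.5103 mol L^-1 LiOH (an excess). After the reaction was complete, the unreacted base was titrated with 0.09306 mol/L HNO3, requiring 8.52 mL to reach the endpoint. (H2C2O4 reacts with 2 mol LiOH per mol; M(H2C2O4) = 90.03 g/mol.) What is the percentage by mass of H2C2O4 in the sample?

86.8%

Total n(LiOH) added = 0.5103 x 0.05673 = 0.02895 mol.
n(HNO3) used = 0.09306 x 0.008520 = 0.0007929 mol, which equals the excess n(LiOH).
So n(LiOH) consumed by the sample = 0.02895 - 0.0007929 = 0.02816 mol.
n(H2C2O4) = 0.02816 / 2 = 0.01408 mol.
mass H2C2O4 = 0.01408 x 90.03 = 1.267 g, so %H2C2O4 = 1.267/1.4605 x 100 = 86.8%.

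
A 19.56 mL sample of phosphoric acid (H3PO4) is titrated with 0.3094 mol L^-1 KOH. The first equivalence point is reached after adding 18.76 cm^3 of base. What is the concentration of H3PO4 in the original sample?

n(KOH) = 0.3094 x 0.01876 = 0.005804 mol.
At the first equivalence point, 1 mol OH^- react per mol H3PO4, so n(H3PO4) = 0.005804 / 1 = 0.005804 mol.
[H3PO4] = 0.005804 / 0.01956 L = 0.297 M.

0.297 M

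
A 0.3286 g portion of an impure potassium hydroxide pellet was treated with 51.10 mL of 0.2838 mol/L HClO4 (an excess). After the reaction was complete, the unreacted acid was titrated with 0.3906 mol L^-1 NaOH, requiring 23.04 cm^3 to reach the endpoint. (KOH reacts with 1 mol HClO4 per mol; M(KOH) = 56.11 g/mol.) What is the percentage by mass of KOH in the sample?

Total n(HClO4) added = 0.2838 x 0.05110 = 0.01450 mol.
n(NaOH) used = 0.3906 x 0.02304 = 0.008999 mol, which equals the excess n(HClO4).
So n(HClO4) consumed by the sample = 0.01450 - 0.008999 = 0.005503 mol.
n(KOH) = 0.005503 / 1 = 0.005503 mol.
mass KOH = 0.005503 x 56.11 = 0.3088 g, so %KOH = 0.3088/0.3286 x 100 = 94.0%.

94.0%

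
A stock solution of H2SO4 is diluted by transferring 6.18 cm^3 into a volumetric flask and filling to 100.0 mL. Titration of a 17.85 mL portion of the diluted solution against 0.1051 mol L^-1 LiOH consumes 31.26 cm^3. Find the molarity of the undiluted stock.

1.49 M

n(LiOH) = 0.1051 x 0.03126 = 0.003285 mol.
n(H2SO4) in the aliquot = 0.003285 x 1/2 = 0.001643 mol.
[diluted H2SO4] = 0.001643 / 0.01785 = 0.09203 M.
Dilution factor = 100.0/6.180 = 16.18, so [stock] = 0.09203 x 16.18 = 1.49 M.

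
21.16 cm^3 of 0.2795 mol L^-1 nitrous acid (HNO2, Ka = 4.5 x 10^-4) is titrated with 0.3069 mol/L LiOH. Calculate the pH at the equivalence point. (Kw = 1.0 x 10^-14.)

8.26

n(HNO2) = 0.2795 x 0.02116 = 0.005914 mol; V(LiOH) at equivalence = 0.005914/0.3069 = 0.01927 L.
At equivalence all the acid is converted to NO2-; total volume = 0.02116 + 0.01927 = 0.04043 L, so [NO2-] = 0.005914/0.04043 = 0.1463 M.
Kb = Kw/Ka = 1.0e-14 / 4.5 x 10^-4 = 2.22e-11.
[OH^-] = sqrt(Kb x [NO2-]) = sqrt(2.22e-11 x 0.1463) = 1.80e-6 M.
pOH = 5.74, so pH = 14.00 - 5.74 = 8.26.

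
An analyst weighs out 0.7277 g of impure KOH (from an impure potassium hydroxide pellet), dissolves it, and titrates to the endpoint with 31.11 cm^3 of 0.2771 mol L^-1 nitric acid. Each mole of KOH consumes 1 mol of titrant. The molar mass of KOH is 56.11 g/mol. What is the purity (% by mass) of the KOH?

66.5%

n(HNO3) = 0.2771 x 0.03111 = 0.008621 mol.
n(KOH) = 0.008621 / 1 = 0.008621 mol.
mass of KOH = 0.008621 x 56.11 = 0.4837 g.
% purity = 0.4837 / 0.7277 x 100 = 66.5%.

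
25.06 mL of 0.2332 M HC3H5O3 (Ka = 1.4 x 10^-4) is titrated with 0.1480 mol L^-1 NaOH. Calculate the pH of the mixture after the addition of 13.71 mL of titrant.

3.58

Initial n(HC3H5O3) = 0.2332 x 0.02506 = 0.005844 mol.
n(NaOH) added = 0.1480 x 0.01371 = 0.002029 mol, converting that many moles of HC3H5O3 to C3H5O3-.
Remaining n(HC3H5O3) = 0.003815 mol; n(C3H5O3-) = 0.002029 mol.
By Henderson-Hasselbalch, pH = pKa + log([A^-]/[HA]) = 3.85 + log(0.002029/0.003815) = 3.85 + (-0.27) = 3.58.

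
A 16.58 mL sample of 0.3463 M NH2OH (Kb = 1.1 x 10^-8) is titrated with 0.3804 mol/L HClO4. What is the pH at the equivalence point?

n(NH2OH) = 0.3463 x 0.01658 = 0.005742 mol; V(HClO4) at equivalence = 0.005742/0.3804 = 0.01509 L.
At equivalence the base is fully converted to NH3OH+; total volume = 0.03167 L, so [NH3OH+] = 0.005742/0.03167 = 0.1813 M.
Ka(NH3OH+) = Kw/Kb = 1.0e-14 / 1.1 x 10^-8 = 9.09e-7.
[H^+] = sqrt(Ka x [NH3OH+]) = sqrt(9.09e-7 x 0.1813) = 0.000406 M.
pH = -log(0.000406) = 3.39.

3.39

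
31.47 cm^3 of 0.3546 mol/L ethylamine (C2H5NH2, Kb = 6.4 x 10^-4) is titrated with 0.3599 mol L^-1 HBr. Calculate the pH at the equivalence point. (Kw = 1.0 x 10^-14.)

5.78

n(C2H5NH2) = 0.3546 x 0.03147 = 0.01116 mol; V(HBr) at equivalence = 0.01116/0.3599 = 0.03101 L.
At equivalence the base is fully converted to C2H5NH3+; total volume = 0.06248 L, so [C2H5NH3+] = 0.01116/0.06248 = 0.1786 M.
Ka(C2H5NH3+) = Kw/Kb = 1.0e-14 / 6.4 x 10^-4 = 1.56e-11.
[H^+] = sqrt(Ka x [C2H5NH3+]) = sqrt(1.56e-11 x 0.1786) = 1.67e-6 M.
pH = -log(1.67e-6) = 5.78.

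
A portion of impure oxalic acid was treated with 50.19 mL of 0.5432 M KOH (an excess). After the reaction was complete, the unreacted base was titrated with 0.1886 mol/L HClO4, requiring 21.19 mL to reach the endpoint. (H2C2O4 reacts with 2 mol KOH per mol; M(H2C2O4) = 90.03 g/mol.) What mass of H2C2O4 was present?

1.05 g

Total n(KOH) added = 0.5432 x 0.05019 = 0.02726 mol.
n(HClO4) used = 0.1886 x 0.02119 = 0.003996 mol, which equals the excess n(KOH).
So n(KOH) consumed by the sample = 0.02726 - 0.003996 = 0.02327 mol.
n(H2C2O4) = 0.02327 / 2 = 0.01163 mol.
mass = 0.01163 mol x 90.03 g/mol = 1.05 g.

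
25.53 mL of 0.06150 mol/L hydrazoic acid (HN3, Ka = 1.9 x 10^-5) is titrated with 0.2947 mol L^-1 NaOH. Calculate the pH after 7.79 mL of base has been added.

n(acid) = 0.06150 x 0.02553 = 0.001570 mol; n(NaOH) added = 0.2947 x 0.007790 = 0.002296 mol.
Base is in excess by 0.002296 - 0.001570 = 0.0007256 mol in a total volume of 0.03332 L.
[OH^-] = 0.0007256/0.03332 = 0.02178 M, so pOH = 1.66 and pH = 14.00 - 1.66 = 12.34.

12.34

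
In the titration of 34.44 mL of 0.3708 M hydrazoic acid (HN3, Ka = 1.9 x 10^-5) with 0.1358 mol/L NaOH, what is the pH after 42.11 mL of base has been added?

Initial n(HN3) = 0.3708 x 0.03444 = 0.01277 mol.
n(NaOH) added = 0.1358 x 0.04211 = 0.005719 mol, converting that many moles of HN3 to N3-.
Remaining n(HN3) = 0.007052 mol; n(N3-) = 0.005719 mol.
By Henderson-Hasselbalch, pH = pKa + log([A^-]/[HA]) = 4.72 + log(0.005719/0.007052) = 4.72 + (-0.09) = 4.63.

4.63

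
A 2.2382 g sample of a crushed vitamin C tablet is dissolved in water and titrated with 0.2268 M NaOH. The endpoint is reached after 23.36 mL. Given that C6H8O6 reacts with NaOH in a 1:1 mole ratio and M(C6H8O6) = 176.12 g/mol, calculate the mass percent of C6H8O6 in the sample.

41.7%

n(NaOH) = 0.2268 x 0.02336 = 0.005298 mol.
n(C6H8O6) = 0.005298 / 1 = 0.005298 mol.
mass of C6H8O6 = 0.005298 x 176.12 = 0.9331 g.
% purity = 0.9331 / 2.2382 x 100 = 41.7%.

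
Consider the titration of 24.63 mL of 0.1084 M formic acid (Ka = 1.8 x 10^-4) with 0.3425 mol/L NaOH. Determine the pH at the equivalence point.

8.33

n(HCOOH) = 0.1084 x 0.02463 = 0.002670 mol; V(NaOH) at equivalence = 0.002670/0.3425 = 0.007795 L.
At equivalence all the acid is converted to HCOO-; total volume = 0.02463 + 0.007795 = 0.03243 L, so [HCOO-] = 0.002670/0.03243 = 0.08234 M.
Kb = Kw/Ka = 1.0e-14 / 1.8 x 10^-4 = 5.56e-11.
[OH^-] = sqrt(Kb x [HCOO-]) = sqrt(5.56e-11 x 0.08234) = 2.14e-6 M.
pOH = 5.67, so pH = 14.00 - 5.67 = 8.33.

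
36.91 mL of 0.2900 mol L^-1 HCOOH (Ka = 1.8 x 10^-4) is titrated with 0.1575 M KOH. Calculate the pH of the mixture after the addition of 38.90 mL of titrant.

Initial n(HCOOH) = 0.2900 x 0.03691 = 0.01070 mol.
n(KOH) added = 0.1575 x 0.03890 = 0.006127 mol, converting that many moles of HCOOH to HCOO-.
Remaining n(HCOOH) = 0.004577 mol; n(HCOO-) = 0.006127 mol.
By Henderson-Hasselbalch, pH = pKa + log([A^-]/[HA]) = 3.74 + log(0.006127/0.004577) = 3.74 + (+0.13) = 3.87.

3.87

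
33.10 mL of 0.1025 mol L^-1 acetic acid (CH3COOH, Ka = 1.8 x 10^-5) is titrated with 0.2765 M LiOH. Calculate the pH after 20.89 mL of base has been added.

12.64

n(acid) = 0.1025 x 0.03310 = 0.003393 mol; n(LiOH) added = 0.2765 x 0.02089 = 0.005776 mol.
Base is in excess by 0.005776 - 0.003393 = 0.002383 mol in a total volume of 0.05399 L.
[OH^-] = 0.002383/0.05399 = 0.04414 M, so pOH = 1.36 and pH = 14.00 - 1.36 = 12.64.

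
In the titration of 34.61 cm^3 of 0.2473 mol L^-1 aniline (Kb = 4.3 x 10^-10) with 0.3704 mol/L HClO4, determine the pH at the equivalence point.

n(C6H5NH2) = 0.2473 x 0.03461 = 0.008559 mol; V(HClO4) at equivalence = 0.008559/0.3704 = 0.02311 L.
At equivalence the base is fully converted to C6H5NH3+; total volume = 0.05772 L, so [C6H5NH3+] = 0.008559/0.05772 = 0.1483 M.
Ka(C6H5NH3+) = Kw/Kb = 1.0e-14 / 4.3 x 10^-10 = 2.33e-5.
[H^+] = sqrt(Ka x [C6H5NH3+]) = sqrt(2.33e-5 x 0.1483) = 0.00186 M.
pH = -log(0.00186) = 2.73.

2.73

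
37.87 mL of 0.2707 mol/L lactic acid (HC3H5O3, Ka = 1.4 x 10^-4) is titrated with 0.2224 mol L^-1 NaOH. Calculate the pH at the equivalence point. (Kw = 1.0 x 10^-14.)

n(HC3H5O3) = 0.2707 x 0.03787 = 0.01025 mol; V(NaOH) at equivalence = 0.01025/0.2224 = 0.04609 L.
At equivalence all the acid is converted to C3H5O3-; total volume = 0.03787 + 0.04609 = 0.08396 L, so [C3H5O3-] = 0.01025/0.08396 = 0.1221 M.
Kb = Kw/Ka = 1.0e-14 / 1.4 x 10^-4 = 7.14e-11.
[OH^-] = sqrt(Kb x [C3H5O3-]) = sqrt(7.14e-11 x 0.1221) = 2.95e-6 M.
pOH = 5.53, so pH = 14.00 - 5.53 = 8.47.

8.47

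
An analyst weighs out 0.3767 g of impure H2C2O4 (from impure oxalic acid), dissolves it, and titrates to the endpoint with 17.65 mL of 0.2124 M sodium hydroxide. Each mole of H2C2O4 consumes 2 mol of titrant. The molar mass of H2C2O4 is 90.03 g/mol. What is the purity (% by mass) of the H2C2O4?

44.8%

n(NaOH) = 0.2124 x 0.01765 = 0.003749 mol.
n(H2C2O4) = 0.003749 / 2 = 0.001874 mol.
mass of H2C2O4 = 0.001874 x 90.03 = 0.1688 g.
% purity = 0.1688 / 0.3767 x 100 = 44.8%.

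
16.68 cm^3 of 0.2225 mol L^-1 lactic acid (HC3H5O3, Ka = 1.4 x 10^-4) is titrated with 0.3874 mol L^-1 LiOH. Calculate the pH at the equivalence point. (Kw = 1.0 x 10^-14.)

n(HC3H5O3) = 0.2225 x 0.01668 = 0.003711 mol; V(LiOH) at equivalence = 0.003711/0.3874 = 0.009580 L.
At equivalence all the acid is converted to C3H5O3-; total volume = 0.01668 + 0.009580 = 0.02626 L, so [C3H5O3-] = 0.003711/0.02626 = 0.1413 M.
Kb = Kw/Ka = 1.0e-14 / 1.4 x 10^-4 = 7.14e-11.
[OH^-] = sqrt(Kb x [C3H5O3-]) = sqrt(7.14e-11 x 0.1413) = 3.18e-6 M.
pOH = 5.50, so pH = 14.00 - 5.50 = 8.50.

8.50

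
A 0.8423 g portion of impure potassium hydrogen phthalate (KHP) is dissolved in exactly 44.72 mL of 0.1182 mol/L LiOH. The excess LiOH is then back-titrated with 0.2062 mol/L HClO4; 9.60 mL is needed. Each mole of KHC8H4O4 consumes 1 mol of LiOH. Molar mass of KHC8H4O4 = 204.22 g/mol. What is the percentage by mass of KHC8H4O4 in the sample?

Total n(LiOH) added = 0.1182 x 0.04472 = 0.005286 mol.
n(HClO4) used = 0.2062 x 0.009600 = 0.001980 mol, which equals the excess n(LiOH).
So n(LiOH) consumed by the sample = 0.005286 - 0.001980 = 0.003306 mol.
n(KHC8H4O4) = 0.003306 / 1 = 0.003306 mol.
mass KHC8H4O4 = 0.003306 x 204.22 = 0.6752 g, so %KHC8H4O4 = 0.6752/0.8423 x 100 = 80.2%.

80.2%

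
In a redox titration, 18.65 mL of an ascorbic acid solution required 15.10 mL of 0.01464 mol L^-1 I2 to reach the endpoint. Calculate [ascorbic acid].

n(I2) = 0.01464 x 0.01510 = 0.0002211 mol.
From the balanced equation, 1 mol I2 reacts with 1 mol ascorbic acid, so n(ascorbic acid) = 0.0002211 x 1/1 = 0.0002211 mol.
[ascorbic acid] = 0.0002211 / 0.01865 L = 0.0119 M.

0.0119 M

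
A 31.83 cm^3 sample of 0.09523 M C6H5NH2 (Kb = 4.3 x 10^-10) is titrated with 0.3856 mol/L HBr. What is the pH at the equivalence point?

n(C6H5NH2) = 0.09523 x 0.03183 = 0.003031 mol; V(HBr) at equivalence = 0.003031/0.3856 = 0.007861 L.
At equivalence the base is fully converted to C6H5NH3+; total volume = 0.03969 L, so [C6H5NH3+] = 0.003031/0.03969 = 0.07637 M.
Ka(C6H5NH3+) = Kw/Kb = 1.0e-14 / 4.3 x 10^-10 = 2.33e-5.
[H^+] = sqrt(Ka x [C6H5NH3+]) = sqrt(2.33e-5 x 0.07637) = 0.00133 M.
pH = -log(0.00133) = 2.88.

2.88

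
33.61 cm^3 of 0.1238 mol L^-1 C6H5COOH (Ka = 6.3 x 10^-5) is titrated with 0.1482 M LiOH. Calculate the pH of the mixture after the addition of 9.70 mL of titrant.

Initial n(C6H5COOH) = 0.1238 x 0.03361 = 0.004161 mol.
n(LiOH) added = 0.1482 x 0.009700 = 0.001438 mol, converting that many moles of C6H5COOH to C6H5COO-.
Remaining n(C6H5COOH) = 0.002723 mol; n(C6H5COO-) = 0.001438 mol.
By Henderson-Hasselbalch, pH = pKa + log([A^-]/[HA]) = 4.20 + log(0.001438/0.002723) = 4.20 + (-0.28) = 3.92.

3.92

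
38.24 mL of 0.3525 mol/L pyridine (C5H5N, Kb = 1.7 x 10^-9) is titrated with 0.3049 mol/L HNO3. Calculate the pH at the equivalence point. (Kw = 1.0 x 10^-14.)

3.01

n(C5H5N) = 0.3525 x 0.03824 = 0.01348 mol; V(HNO3) at equivalence = 0.01348/0.3049 = 0.04421 L.
At equivalence the base is fully converted to C5H5NH+; total volume = 0.08245 L, so [C5H5NH+] = 0.01348/0.08245 = 0.1635 M.
Ka(C5H5NH+) = Kw/Kb = 1.0e-14 / 1.7 x 10^-9 = 5.88e-6.
[H^+] = sqrt(Ka x [C5H5NH+]) = sqrt(5.88e-6 x 0.1635) = 0.000981 M.
pH = -log(0.000981) = 3.01.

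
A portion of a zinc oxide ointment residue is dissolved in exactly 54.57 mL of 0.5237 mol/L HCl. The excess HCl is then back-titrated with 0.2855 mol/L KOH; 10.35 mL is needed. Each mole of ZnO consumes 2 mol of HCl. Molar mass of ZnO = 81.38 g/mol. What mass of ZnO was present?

Total n(HCl) added = 0.5237 x 0.05457 = 0.02858 mol.
n(KOH) used = 0.2855 x 0.01035 = 0.002955 mol, which equals the excess n(HCl).
So n(HCl) consumed by the sample = 0.02858 - 0.002955 = 0.02562 mol.
n(ZnO) = 0.02562 / 2 = 0.01281 mol.
mass = 0.01281 mol x 81.38 g/mol = 1.04 g.

1.04 g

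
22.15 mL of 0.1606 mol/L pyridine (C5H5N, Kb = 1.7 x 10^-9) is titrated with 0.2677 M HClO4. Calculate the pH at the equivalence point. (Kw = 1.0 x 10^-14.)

n(C5H5N) = 0.1606 x 0.02215 = 0.003557 mol; V(HClO4) at equivalence = 0.003557/0.2677 = 0.01329 L.
At equivalence the base is fully converted to C5H5NH+; total volume = 0.03544 L, so [C5H5NH+] = 0.003557/0.03544 = 0.1004 M.
Ka(C5H5NH+) = Kw/Kb = 1.0e-14 / 1.7 x 10^-9 = 5.88e-6.
[H^+] = sqrt(Ka x [C5H5NH+]) = sqrt(5.88e-6 x 0.1004) = 0.000768 M.
pH = -log(0.000768) = 3.11.

3.11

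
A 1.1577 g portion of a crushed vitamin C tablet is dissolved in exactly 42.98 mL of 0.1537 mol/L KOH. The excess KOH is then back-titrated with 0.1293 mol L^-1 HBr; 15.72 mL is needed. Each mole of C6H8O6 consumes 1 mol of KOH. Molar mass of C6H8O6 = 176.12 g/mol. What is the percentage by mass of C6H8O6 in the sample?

69.6%

Total n(KOH) added = 0.1537 x 0.04298 = 0.006606 mol.
n(HBr) used = 0.1293 x 0.01572 = 0.002033 mol, which equals the excess n(KOH).
So n(KOH) consumed by the sample = 0.006606 - 0.002033 = 0.004573 mol.
n(C6H8O6) = 0.004573 / 1 = 0.004573 mol.
mass C6H8O6 = 0.004573 x 176.12 = 0.8055 g, so %C6H8O6 = 0.8055/1.1577 x 100 = 69.6%.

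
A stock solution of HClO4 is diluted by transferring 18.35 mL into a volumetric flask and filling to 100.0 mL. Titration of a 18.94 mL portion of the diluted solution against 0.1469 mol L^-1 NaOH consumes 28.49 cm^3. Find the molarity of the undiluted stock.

n(NaOH) = 0.1469 x 0.02849 = 0.004185 mol.
n(HClO4) in the aliquot = 0.004185 mol.
[diluted HClO4] = 0.004185 / 0.01894 = 0.2210 M.
Dilution factor = 100.0/18.35 = 5.450, so [stock] = 0.2210 x 5.450 = 1.20 M.

1.20 M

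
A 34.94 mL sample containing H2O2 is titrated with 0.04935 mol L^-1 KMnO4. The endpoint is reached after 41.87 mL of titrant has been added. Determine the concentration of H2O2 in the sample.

n(KMnO4) = 0.04935 x 0.04187 = 0.002066 mol.
From the balanced equation, 2 mol KMnO4 reacts with 5 mol H2O2, so n(H2O2) = 0.002066 x 5/2 = 0.005166 mol.
[H2O2] = 0.005166 / 0.03494 L = 0.148 M.

0.148 M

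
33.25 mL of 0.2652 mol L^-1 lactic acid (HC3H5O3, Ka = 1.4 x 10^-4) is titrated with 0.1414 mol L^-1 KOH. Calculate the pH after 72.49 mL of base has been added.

n(acid) = 0.2652 x 0.03325 = 0.008818 mol; n(KOH) added = 0.1414 x 0.07249 = 0.01025 mol.
Base is in excess by 0.01025 - 0.008818 = 0.001432 mol in a total volume of 0.1057 L.
[OH^-] = 0.001432/0.1057 = 0.01354 M, so pOH = 1.87 and pH = 14.00 - 1.87 = 12.13.

12.13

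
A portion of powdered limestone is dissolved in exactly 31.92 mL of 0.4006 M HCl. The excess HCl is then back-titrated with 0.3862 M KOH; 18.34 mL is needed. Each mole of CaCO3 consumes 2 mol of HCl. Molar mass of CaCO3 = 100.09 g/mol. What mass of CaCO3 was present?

0.285 g

Total n(HCl) added = 0.4006 x 0.03192 = 0.01279 mol.
n(KOH) used = 0.3862 x 0.01834 = 0.007083 mol, which equals the excess n(HCl).
So n(HCl) consumed by the sample = 0.01279 - 0.007083 = 0.005704 mol.
n(CaCO3) = 0.005704 / 2 = 0.002852 mol.
mass = 0.002852 mol x 100.09 g/mol = 0.285 g.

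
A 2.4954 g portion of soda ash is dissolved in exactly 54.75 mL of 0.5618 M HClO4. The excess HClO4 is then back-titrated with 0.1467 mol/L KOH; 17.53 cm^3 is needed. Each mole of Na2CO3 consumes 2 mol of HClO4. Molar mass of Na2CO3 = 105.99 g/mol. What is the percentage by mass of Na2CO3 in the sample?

Total n(HClO4) added = 0.5618 x 0.05475 = 0.03076 mol.
n(KOH) used = 0.1467 x 0.01753 = 0.002572 mol, which equals the excess n(HClO4).
So n(HClO4) consumed by the sample = 0.03076 - 0.002572 = 0.02819 mol.
n(Na2CO3) = 0.02819 / 2 = 0.01409 mol.
mass Na2CO3 = 0.01409 x 105.99 = 1.494 g, so %Na2CO3 = 1.494/2.4954 x 100 = 59.9%.

59.9%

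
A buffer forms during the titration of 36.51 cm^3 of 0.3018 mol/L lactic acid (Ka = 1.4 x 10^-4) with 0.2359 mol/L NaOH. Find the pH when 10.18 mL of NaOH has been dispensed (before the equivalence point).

3.30

Initial n(HC3H5O3) = 0.3018 x 0.03651 = 0.01102 mol.
n(NaOH) added = 0.2359 x 0.01018 = 0.002401 mol, converting that many moles of HC3H5O3 to C3H5O3-.
Remaining n(HC3H5O3) = 0.008617 mol; n(C3H5O3-) = 0.002401 mol.
By Henderson-Hasselbalch, pH = pKa + log([A^-]/[HA]) = 3.85 + log(0.002401/0.008617) = 3.85 + (-0.55) = 3.30.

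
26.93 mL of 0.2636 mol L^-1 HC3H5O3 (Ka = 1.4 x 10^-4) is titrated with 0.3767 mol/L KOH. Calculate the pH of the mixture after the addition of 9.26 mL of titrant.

Initial n(HC3H5O3) = 0.2636 x 0.02693 = 0.007099 mol.
n(KOH) added = 0.3767 x 0.009260 = 0.003488 mol, converting that many moles of HC3H5O3 to C3H5O3-.
Remaining n(HC3H5O3) = 0.003611 mol; n(C3H5O3-) = 0.003488 mol.
By Henderson-Hasselbalch, pH = pKa + log([A^-]/[HA]) = 3.85 + log(0.003488/0.003611) = 3.85 + (-0.01) = 3.84.

3.84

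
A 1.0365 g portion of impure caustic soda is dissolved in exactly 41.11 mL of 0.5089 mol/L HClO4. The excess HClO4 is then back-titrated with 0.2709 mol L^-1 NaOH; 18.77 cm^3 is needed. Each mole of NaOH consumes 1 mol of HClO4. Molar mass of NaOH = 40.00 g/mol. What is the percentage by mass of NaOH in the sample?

Total n(HClO4) added = 0.5089 x 0.04111 = 0.02092 mol.
n(NaOH) used = 0.2709 x 0.01877 = 0.005085 mol, which equals the excess n(HClO4).
So n(HClO4) consumed by the sample = 0.02092 - 0.005085 = 0.01584 mol.
n(NaOH) = 0.01584 / 1 = 0.01584 mol.
mass NaOH = 0.01584 x 40.00 = 0.6334 g, so %NaOH = 0.6334/1.0365 x 100 = 61.1%.

61.1%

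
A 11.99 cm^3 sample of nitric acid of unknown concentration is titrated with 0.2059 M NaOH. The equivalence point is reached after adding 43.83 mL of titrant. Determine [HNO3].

0.753 M

n(NaOH) delivered = 0.2059 x 0.04383 = 0.009025 mol.
For a 1:1 reaction, n(HNO3) = 0.009025 mol.
[HNO3] = 0.009025 mol / 0.01199 L = 0.753 M.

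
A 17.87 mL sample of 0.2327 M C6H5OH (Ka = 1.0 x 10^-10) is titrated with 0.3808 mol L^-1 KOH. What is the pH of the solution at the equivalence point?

n(C6H5OH) = 0.2327 x 0.01787 = 0.004158 mol; V(KOH) at equivalence = 0.004158/0.3808 = 0.01092 L.
At equivalence all the acid is converted to C6H5O-; total volume = 0.01787 + 0.01092 = 0.02879 L, so [C6H5O-] = 0.004158/0.02879 = 0.1444 M.
Kb = Kw/Ka = 1.0e-14 / 1.0 x 10^-10 = 0.000100.
[OH^-] = sqrt(Kb x [C6H5O-]) = sqrt(0.000100 x 0.1444) = 0.00380 M.
pOH = 2.42, so pH = 14.00 - 2.42 = 11.58.

11.58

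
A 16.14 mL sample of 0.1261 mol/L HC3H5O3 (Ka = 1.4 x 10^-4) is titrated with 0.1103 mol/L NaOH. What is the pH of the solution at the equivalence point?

8.31

n(HC3H5O3) = 0.1261 x 0.01614 = 0.002035 mol; V(NaOH) at equivalence = 0.002035/0.1103 = 0.01845 L.
At equivalence all the acid is converted to C3H5O3-; total volume = 0.01614 + 0.01845 = 0.03459 L, so [C3H5O3-] = 0.002035/0.03459 = 0.05884 M.
Kb = Kw/Ka = 1.0e-14 / 1.4 x 10^-4 = 7.14e-11.
[OH^-] = sqrt(Kb x [C3H5O3-]) = sqrt(7.14e-11 x 0.05884) = 2.05e-6 M.
pOH = 5.69, so pH = 14.00 - 5.69 = 8.31.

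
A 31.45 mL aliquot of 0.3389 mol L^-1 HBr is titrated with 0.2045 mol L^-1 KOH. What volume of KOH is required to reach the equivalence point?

52.1 mL

n(HBr) = 0.3389 mol/L x 0.03145 L = 0.01066 mol.
At equivalence n(KOH) = n(HBr) = 0.01066 mol.
V(KOH) = 0.01066 / 0.2045 = 0.05212 L = 52.1 mL.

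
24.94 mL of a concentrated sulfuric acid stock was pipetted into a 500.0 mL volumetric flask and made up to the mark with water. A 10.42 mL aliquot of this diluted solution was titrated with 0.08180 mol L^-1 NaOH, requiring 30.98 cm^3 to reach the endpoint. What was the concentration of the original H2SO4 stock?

n(NaOH) = 0.08180 x 0.03098 = 0.002534 mol.
n(H2SO4) in the aliquot = 0.002534 x 1/2 = 0.001267 mol.
[diluted H2SO4] = 0.001267 / 0.01042 = 0.1216 M.
Dilution factor = 500.0/24.94 = 20.05, so [stock] = 0.1216 x 20.05 = 2.44 M.

2.44 M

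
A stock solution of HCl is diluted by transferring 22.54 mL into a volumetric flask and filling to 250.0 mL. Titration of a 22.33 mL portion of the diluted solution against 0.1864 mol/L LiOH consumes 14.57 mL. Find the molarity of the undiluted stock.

n(LiOH) = 0.1864 x 0.01457 = 0.002716 mol.
n(HCl) in the aliquot = 0.002716 mol.
[diluted HCl] = 0.002716 / 0.02233 = 0.1216 M.
Dilution factor = 250.0/22.54 = 11.09, so [stock] = 0.1216 x 11.09 = 1.35 M.

1.35 M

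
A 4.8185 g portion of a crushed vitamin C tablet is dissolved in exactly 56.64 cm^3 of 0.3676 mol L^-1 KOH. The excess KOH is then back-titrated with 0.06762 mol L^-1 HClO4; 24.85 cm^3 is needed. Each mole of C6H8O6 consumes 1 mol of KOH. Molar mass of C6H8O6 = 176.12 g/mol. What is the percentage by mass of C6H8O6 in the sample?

70.0%

Total n(KOH) added = 0.3676 x 0.05664 = 0.02082 mol.
n(HClO4) used = 0.06762 x 0.02485 = 0.001680 mol, which equals the excess n(KOH).
So n(KOH) consumed by the sample = 0.02082 - 0.001680 = 0.01914 mol.
n(C6H8O6) = 0.01914 / 1 = 0.01914 mol.
mass C6H8O6 = 0.01914 x 176.12 = 3.371 g, so %C6H8O6 = 3.371/4.8185 x 100 = 70.0%.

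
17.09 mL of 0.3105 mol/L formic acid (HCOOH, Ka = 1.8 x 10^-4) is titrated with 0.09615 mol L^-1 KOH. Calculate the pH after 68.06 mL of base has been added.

12.16

n(acid) = 0.3105 x 0.01709 = 0.005306 mol; n(KOH) added = 0.09615 x 0.06806 = 0.006544 mol.
Base is in excess by 0.006544 - 0.005306 = 0.001238 mol in a total volume of 0.08515 L.
[OH^-] = 0.001238/0.08515 = 0.01453 M, so pOH = 1.84 and pH = 14.00 - 1.84 = 12.16.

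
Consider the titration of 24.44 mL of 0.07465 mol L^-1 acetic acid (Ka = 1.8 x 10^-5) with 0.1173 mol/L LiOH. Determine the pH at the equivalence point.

8.70

n(CH3COOH) = 0.07465 x 0.02444 = 0.001824 mol; V(LiOH) at equivalence = 0.001824/0.1173 = 0.01555 L.
At equivalence all the acid is converted to CH3COO-; total volume = 0.02444 + 0.01555 = 0.03999 L, so [CH3COO-] = 0.001824/0.03999 = 0.04562 M.
Kb = Kw/Ka = 1.0e-14 / 1.8 x 10^-5 = 5.56e-10.
[OH^-] = sqrt(Kb x [CH3COO-]) = sqrt(5.56e-10 x 0.04562) = 5.03e-6 M.
pOH = 5.30, so pH = 14.00 - 5.30 = 8.70.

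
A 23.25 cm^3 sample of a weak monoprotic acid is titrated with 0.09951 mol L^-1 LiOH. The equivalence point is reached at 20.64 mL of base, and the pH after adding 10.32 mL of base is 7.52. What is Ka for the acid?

3.0 x 10^-8

10.32 mL is half of the equivalence volume, so this is the half-equivalence point where [HA] = [A^-].
At half-equivalence pH = pKa, so pKa = 7.52.
Ka = 10^(-7.52) = 3.0 x 10^-8.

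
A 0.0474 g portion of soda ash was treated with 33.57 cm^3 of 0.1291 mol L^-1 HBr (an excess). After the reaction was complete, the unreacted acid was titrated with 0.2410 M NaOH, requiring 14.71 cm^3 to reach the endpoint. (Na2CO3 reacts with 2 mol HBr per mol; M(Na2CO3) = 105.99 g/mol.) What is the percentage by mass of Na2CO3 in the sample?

88.2%

Total n(HBr) added = 0.1291 x 0.03357 = 0.004334 mol.
n(NaOH) used = 0.2410 x 0.01471 = 0.003545 mol, which equals the excess n(HBr).
So n(HBr) consumed by the sample = 0.004334 - 0.003545 = 0.0007888 mol.
n(Na2CO3) = 0.0007888 / 2 = 0.0003944 mol.
mass Na2CO3 = 0.0003944 x 105.99 = 0.04180 g, so %Na2CO3 = 0.04180/0.0474 x 100 = 88.2%.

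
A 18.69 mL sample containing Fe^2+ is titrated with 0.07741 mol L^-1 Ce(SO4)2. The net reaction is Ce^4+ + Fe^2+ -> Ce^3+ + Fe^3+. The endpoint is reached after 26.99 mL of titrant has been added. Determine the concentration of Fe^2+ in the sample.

n(Ce(SO4)2) = 0.07741 x 0.02699 = 0.002089 mol.
From the balanced equation, 1 mol Ce(SO4)2 reacts with 1 mol Fe^2+, so n(Fe^2+) = 0.002089 x 1/1 = 0.002089 mol.
[Fe^2+] = 0.002089 / 0.01869 L = 0.112 M.

0.112 M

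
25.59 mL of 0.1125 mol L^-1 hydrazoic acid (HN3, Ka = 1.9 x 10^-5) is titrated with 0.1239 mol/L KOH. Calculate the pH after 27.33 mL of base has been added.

n(acid) = 0.1125 x 0.02559 = 0.002879 mol; n(KOH) added = 0.1239 x 0.02733 = 0.003386 mol.
Base is in excess by 0.003386 - 0.002879 = 0.0005073 mol in a total volume of 0.05292 L.
[OH^-] = 0.0005073/0.05292 = 0.009586 M, so pOH = 2.02 and pH = 14.00 - 2.02 = 11.98.

11.98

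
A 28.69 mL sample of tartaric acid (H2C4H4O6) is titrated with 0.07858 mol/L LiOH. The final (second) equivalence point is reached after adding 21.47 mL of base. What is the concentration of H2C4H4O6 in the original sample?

0.0294 M

n(LiOH) = 0.07858 x 0.02147 = 0.001687 mol.
At the final (second) equivalence point, 2 mol OH^- react per mol H2C4H4O6, so n(H2C4H4O6) = 0.001687 / 2 = 0.0008436 mol.
[H2C4H4O6] = 0.0008436 / 0.02869 L = 0.0294 M.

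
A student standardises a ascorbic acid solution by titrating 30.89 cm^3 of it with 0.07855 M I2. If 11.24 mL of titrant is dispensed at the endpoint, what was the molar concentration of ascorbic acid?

n(I2) = 0.07855 x 0.01124 = 0.0008829 mol.
From the balanced equation, 1 mol I2 reacts with 1 mol ascorbic acid, so n(ascorbic acid) = 0.0008829 x 1/1 = 0.0008829 mol.
[ascorbic acid] = 0.0008829 / 0.03089 L = 0.0286 M.

0.0286 M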